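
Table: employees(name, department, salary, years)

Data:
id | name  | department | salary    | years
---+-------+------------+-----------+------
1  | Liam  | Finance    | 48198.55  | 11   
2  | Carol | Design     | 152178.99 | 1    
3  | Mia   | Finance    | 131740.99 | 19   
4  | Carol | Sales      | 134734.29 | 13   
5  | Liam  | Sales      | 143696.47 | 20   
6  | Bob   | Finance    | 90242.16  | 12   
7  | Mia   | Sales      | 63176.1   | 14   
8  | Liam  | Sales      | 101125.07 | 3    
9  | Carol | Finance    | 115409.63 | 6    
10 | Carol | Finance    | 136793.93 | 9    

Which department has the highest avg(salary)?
SELECT department, AVG(salary) as val
FROM employees
GROUP BY department
ORDER BY val DESC
LIMIT 1

Result: Design with avg(salary) = 152178.99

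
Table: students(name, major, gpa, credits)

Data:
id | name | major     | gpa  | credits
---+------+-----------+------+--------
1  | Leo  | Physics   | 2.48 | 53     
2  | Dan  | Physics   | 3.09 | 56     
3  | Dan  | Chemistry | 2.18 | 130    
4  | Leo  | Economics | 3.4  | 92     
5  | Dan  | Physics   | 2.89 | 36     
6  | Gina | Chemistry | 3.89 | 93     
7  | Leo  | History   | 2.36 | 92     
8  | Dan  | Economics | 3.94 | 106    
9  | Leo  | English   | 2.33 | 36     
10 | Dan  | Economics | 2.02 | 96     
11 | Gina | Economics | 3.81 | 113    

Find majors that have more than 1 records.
SELECT major, COUNT(*) as cnt
FROM students
GROUP BY major
HAVING COUNT(*) > 1

Result:
  Chemistry: 2
  Economics: 4
  Physics: 3

Note: HAVING filters groups after aggregation, WHERE filters rows before.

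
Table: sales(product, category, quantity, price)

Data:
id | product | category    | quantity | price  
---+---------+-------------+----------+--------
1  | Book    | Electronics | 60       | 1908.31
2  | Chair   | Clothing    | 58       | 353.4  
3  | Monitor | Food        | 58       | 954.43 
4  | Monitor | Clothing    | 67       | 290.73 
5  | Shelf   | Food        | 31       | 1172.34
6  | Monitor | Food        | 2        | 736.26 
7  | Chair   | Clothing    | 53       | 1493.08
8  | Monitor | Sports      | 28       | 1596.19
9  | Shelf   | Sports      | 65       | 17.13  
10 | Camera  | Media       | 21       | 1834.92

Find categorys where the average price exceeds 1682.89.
SELECT category, AVG(price)
FROM sales
GROUP BY category
HAVING AVG(price) > 1682.89

Result:
  Electronics: avg=1908.31
  Media: avg=1834.92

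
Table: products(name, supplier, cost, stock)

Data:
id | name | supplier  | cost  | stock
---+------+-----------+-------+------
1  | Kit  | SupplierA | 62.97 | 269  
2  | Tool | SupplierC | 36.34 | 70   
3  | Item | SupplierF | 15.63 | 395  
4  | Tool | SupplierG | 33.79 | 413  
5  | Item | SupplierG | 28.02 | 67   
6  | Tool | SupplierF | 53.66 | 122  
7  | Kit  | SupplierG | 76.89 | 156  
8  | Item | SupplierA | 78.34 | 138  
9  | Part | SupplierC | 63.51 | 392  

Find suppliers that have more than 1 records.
SELECT supplier, COUNT(*) as cnt
FROM products
GROUP BY supplier
HAVING COUNT(*) > 1

Result:
  SupplierA: 2
  SupplierC: 2
  SupplierF: 2
  SupplierG: 3

Note: HAVING filters groups after aggregation, WHERE filters rows before.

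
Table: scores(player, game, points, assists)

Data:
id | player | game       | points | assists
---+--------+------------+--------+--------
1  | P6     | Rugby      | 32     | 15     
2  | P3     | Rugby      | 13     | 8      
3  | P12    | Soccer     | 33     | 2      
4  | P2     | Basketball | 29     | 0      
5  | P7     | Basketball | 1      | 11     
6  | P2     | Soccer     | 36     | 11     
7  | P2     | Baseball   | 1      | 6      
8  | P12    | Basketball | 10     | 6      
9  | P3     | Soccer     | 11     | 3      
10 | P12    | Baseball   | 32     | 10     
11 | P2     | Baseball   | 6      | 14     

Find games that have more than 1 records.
SELECT game, COUNT(*) as cnt
FROM scores
GROUP BY game
HAVING COUNT(*) > 1

Result:
  Baseball: 3
  Basketball: 3
  Rugby: 2
  Soccer: 3

Note: HAVING filters groups after aggregation, WHERE filters rows before.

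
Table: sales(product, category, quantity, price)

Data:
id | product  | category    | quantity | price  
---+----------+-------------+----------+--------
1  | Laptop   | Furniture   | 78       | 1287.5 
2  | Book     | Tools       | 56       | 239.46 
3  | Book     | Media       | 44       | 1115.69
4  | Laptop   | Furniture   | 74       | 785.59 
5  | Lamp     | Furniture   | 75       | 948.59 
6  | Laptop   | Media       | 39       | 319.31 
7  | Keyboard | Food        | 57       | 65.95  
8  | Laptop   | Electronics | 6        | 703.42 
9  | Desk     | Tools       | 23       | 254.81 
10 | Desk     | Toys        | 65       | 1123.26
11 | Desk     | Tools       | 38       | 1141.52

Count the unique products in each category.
SELECT category, COUNT(DISTINCT product)
FROM sales
GROUP BY category

Result:
  Electronics: 1 distinct
  Food: 1 distinct
  Furniture: 2 distinct
  Media: 2 distinct
  Tools: 2 distinct
  Toys: 1 distinct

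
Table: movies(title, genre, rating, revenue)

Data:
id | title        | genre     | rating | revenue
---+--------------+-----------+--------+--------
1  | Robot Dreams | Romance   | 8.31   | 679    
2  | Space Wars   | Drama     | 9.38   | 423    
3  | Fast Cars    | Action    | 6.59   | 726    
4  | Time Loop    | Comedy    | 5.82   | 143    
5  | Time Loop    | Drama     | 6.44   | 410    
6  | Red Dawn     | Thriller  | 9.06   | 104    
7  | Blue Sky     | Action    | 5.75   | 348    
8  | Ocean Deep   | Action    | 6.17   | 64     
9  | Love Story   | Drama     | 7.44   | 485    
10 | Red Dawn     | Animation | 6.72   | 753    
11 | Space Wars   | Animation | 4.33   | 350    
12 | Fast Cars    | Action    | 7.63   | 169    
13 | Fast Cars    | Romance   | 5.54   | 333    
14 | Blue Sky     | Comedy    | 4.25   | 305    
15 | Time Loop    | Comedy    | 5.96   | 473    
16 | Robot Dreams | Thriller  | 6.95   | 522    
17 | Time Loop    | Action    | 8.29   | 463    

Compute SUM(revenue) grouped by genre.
SELECT genre, SUM(revenue) as result
FROM movies
GROUP BY genre

Result:
  Action: 1770
  Animation: 1103
  Comedy: 921
  Drama: 1318
  Romance: 1012
  Thriller: 626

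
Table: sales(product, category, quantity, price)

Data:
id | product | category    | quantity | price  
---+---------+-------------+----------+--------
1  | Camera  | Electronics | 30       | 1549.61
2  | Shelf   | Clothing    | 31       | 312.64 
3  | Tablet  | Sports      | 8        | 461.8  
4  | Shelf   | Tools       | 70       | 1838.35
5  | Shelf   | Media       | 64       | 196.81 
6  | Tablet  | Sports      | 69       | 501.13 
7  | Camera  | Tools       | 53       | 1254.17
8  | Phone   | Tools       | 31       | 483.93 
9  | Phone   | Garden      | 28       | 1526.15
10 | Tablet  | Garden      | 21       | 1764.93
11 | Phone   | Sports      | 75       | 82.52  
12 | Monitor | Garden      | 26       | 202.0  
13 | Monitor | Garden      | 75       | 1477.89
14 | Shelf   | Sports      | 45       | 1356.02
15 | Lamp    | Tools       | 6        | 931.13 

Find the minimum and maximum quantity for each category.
SELECT category, MIN(quantity), MAX(quantity)
FROM sales
GROUP BY category

Result:
  Clothing: min=31, max=31
  Electronics: min=30, max=30
  Garden: min=21, max=75
  Media: min=64, max=64
  Sports: min=8, max=75
  Tools: min=6, max=70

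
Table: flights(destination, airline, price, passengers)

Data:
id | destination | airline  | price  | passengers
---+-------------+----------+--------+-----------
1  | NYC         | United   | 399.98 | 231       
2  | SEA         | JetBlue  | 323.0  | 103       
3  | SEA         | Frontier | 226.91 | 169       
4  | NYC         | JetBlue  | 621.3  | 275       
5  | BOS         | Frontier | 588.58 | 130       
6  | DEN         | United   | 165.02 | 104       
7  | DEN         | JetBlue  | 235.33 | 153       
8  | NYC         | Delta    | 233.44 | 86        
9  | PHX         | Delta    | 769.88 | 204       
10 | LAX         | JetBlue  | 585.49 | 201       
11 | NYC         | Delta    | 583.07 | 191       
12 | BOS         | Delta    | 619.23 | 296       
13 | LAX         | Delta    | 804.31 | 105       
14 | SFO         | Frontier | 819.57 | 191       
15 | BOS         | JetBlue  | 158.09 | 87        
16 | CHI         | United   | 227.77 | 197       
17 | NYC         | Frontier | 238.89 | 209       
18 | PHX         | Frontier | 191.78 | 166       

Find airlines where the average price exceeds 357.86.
SELECT airline, AVG(price)
FROM flights
GROUP BY airline
HAVING AVG(price) > 357.86

Result:
  Delta: avg=601.99
  Frontier: avg=413.15
  JetBlue: avg=384.64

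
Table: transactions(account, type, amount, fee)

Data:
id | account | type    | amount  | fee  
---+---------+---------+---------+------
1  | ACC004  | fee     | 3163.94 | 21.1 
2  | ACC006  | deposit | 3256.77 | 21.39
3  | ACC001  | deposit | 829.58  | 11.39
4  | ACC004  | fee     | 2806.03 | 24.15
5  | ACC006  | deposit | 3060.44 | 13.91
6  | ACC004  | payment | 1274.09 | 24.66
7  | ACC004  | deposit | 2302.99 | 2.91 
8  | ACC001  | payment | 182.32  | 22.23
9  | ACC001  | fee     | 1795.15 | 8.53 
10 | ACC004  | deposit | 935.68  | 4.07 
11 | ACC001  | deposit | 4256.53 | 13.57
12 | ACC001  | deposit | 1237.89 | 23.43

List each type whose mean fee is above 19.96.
SELECT type, AVG(fee)
FROM transactions
GROUP BY type
HAVING AVG(fee) > 19.96

Result:
  payment: avg=23.45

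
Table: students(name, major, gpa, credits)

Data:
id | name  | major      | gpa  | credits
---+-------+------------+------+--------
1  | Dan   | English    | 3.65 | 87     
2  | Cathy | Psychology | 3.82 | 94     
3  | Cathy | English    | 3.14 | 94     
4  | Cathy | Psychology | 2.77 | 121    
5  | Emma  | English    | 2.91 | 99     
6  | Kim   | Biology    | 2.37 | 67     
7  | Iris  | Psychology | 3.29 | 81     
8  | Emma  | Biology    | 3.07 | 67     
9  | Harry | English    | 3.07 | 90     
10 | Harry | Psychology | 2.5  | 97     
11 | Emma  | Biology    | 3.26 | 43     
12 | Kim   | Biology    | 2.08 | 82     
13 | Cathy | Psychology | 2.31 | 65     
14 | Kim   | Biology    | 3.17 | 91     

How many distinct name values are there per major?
SELECT major, COUNT(DISTINCT name)
FROM students
GROUP BY major

Result:
  Biology: 2 distinct
  English: 4 distinct
  Psychology: 3 distinct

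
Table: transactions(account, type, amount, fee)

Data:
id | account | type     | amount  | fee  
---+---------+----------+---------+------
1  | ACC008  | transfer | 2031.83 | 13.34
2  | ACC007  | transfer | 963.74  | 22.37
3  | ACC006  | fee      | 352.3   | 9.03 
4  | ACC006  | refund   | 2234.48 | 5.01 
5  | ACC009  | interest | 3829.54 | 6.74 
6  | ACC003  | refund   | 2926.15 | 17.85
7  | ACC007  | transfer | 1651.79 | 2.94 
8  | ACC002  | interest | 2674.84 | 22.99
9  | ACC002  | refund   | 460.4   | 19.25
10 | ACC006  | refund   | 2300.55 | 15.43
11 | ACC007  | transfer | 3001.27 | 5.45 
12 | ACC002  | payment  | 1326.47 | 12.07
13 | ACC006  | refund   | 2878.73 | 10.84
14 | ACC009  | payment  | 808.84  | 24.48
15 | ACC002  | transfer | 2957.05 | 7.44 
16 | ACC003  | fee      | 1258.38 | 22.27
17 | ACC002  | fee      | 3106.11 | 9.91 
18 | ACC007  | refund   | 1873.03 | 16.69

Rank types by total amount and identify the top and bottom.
SELECT type, SUM(amount)
FROM transactions
GROUP BY type
ORDER BY SUM(amount)

All groups:
  payment: 2135.31
  fee: 4716.79
  interest: 6504.38
  transfer: 10605.68
  refund: 12673.34

Highest: refund (12673.34)
Lowest: payment (2135.31)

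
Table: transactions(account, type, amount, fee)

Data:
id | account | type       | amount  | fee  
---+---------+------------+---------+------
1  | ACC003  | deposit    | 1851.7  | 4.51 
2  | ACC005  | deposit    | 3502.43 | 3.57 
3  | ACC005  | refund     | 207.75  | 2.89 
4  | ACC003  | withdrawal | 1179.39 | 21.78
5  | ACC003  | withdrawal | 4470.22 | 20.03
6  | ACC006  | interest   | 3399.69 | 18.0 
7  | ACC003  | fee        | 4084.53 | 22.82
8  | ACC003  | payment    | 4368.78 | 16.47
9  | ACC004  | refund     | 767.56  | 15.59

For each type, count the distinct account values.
SELECT type, COUNT(DISTINCT account)
FROM transactions
GROUP BY type

Result:
  deposit: 2 distinct
  fee: 1 distinct
  interest: 1 distinct
  payment: 1 distinct
  refund: 2 distinct
  withdrawal: 1 distinct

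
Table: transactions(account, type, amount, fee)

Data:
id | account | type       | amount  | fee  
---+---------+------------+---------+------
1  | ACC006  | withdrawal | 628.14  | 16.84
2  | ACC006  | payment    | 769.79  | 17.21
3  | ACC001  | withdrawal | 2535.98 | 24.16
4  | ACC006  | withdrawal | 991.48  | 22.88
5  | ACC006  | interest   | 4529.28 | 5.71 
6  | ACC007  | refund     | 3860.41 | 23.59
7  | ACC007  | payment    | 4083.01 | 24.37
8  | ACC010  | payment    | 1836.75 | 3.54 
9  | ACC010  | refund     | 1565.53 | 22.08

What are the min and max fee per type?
SELECT type, MIN(fee), MAX(fee)
FROM transactions
GROUP BY type

Result:
  interest: min=5.71, max=5.71
  payment: min=3.54, max=24.37
  refund: min=22.08, max=23.59
  withdrawal: min=16.84, max=24.16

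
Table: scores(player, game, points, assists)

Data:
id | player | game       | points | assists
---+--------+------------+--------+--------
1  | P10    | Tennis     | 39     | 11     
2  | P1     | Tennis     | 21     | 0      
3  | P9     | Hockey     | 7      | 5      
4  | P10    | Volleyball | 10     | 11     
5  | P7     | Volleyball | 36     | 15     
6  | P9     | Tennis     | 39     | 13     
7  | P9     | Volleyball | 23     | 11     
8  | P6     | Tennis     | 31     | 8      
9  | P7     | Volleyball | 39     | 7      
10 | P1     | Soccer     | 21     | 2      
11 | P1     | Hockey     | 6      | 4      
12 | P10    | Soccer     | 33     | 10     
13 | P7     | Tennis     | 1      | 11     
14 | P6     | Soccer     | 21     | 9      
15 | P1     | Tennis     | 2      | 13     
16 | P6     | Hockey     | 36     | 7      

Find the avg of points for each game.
SELECT game, AVG(points) as result
FROM scores
GROUP BY game

Result:
  Hockey: 16.33
  Soccer: 25.00
  Tennis: 22.17
  Volleyball: 27.00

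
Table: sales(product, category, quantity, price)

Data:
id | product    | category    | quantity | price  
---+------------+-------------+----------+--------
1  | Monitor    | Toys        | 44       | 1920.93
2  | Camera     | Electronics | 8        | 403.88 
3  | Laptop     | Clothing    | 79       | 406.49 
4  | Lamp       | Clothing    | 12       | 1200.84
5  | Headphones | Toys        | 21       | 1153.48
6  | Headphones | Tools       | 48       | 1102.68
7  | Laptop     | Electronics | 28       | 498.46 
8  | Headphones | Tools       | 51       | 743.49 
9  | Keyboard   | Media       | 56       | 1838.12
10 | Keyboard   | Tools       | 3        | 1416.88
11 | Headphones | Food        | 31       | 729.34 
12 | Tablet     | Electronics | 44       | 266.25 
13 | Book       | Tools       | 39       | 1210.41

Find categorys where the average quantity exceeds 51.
SELECT category, AVG(quantity)
FROM sales
GROUP BY category
HAVING AVG(quantity) > 51

Result:
  Media: avg=56.00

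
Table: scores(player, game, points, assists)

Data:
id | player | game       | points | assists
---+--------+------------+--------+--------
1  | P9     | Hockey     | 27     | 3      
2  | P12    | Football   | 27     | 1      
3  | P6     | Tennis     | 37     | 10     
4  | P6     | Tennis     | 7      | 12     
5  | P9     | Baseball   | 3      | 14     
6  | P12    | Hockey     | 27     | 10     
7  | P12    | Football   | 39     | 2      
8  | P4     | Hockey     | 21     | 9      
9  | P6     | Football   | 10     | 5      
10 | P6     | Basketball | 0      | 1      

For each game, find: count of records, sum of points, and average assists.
SELECT game,
       COUNT(*) as cnt,
       SUM(points) as total_points,
       AVG(assists) as avg_assists
FROM scores
GROUP BY game

Result:
  Baseball: 1 records, 3 total points, 14.00 avg assists
  Basketball: 1 records, 0 total points, 1.00 avg assists
  Football: 3 records, 76 total points, 2.67 avg assists
  Hockey: 3 records, 75 total points, 7.33 avg assists
  Tennis: 2 records, 44 total points, 11.00 avg assists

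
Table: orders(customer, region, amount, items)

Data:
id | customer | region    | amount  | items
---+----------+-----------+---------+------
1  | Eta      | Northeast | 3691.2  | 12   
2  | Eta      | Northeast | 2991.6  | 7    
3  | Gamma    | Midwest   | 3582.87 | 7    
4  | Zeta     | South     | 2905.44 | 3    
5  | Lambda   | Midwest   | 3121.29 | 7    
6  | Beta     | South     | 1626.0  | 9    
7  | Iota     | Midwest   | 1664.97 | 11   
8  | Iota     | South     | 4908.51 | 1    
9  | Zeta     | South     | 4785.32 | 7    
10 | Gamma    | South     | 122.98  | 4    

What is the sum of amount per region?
SELECT region, SUM(amount) as result
FROM orders
GROUP BY region

Result:
  Midwest: 8369.13
  Northeast: 6682.80
  South: 14348.25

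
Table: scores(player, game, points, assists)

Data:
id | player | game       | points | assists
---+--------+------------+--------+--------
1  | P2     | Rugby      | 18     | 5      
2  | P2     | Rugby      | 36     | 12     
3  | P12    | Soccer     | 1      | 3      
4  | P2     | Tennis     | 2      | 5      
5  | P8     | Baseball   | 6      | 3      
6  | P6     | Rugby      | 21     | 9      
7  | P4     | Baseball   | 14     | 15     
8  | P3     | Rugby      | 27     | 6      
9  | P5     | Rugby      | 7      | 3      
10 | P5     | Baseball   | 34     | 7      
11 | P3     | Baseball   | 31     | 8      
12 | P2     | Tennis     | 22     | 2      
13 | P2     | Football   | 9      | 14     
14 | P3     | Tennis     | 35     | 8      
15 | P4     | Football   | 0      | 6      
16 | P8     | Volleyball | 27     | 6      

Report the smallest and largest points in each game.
SELECT game, MIN(points), MAX(points)
FROM scores
GROUP BY game

Result:
  Baseball: min=6, max=34
  Football: min=0, max=9
  Rugby: min=7, max=36
  Soccer: min=1, max=1
  Tennis: min=2, max=35
  Volleyball: min=27, max=27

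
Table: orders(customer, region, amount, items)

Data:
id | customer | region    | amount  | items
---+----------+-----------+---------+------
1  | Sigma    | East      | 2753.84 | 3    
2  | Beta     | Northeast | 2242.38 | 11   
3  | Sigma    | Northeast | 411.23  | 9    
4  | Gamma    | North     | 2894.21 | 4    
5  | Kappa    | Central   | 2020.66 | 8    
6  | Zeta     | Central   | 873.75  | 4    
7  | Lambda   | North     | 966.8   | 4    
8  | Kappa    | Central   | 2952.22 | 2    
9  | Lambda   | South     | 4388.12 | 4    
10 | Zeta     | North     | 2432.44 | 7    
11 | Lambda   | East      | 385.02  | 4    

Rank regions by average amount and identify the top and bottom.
SELECT region, AVG(amount)
FROM orders
GROUP BY region
ORDER BY AVG(amount)

All groups:
  Northeast: 1326.81
  East: 1569.43
  Central: 1948.88
  North: 2097.82
  South: 4388.12

Highest: South (4388.12)
Lowest: Northeast (1326.81)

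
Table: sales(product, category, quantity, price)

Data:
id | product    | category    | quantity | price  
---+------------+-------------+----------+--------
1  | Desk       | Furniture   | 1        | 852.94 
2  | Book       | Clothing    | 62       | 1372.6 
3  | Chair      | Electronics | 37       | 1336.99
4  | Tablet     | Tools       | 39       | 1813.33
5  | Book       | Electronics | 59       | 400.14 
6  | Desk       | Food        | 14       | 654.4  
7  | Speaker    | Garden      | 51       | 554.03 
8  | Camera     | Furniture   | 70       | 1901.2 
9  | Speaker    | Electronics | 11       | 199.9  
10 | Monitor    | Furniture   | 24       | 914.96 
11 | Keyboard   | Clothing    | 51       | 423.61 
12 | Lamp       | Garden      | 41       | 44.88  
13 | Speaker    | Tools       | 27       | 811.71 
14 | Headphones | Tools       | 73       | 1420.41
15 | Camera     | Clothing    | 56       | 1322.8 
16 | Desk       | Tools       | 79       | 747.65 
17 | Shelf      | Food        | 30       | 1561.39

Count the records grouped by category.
SELECT category, COUNT(*) as count
FROM sales
GROUP BY category

Result:
  Clothing: 3
  Electronics: 3
  Food: 2
  Furniture: 3
  Garden: 2
  Tools: 4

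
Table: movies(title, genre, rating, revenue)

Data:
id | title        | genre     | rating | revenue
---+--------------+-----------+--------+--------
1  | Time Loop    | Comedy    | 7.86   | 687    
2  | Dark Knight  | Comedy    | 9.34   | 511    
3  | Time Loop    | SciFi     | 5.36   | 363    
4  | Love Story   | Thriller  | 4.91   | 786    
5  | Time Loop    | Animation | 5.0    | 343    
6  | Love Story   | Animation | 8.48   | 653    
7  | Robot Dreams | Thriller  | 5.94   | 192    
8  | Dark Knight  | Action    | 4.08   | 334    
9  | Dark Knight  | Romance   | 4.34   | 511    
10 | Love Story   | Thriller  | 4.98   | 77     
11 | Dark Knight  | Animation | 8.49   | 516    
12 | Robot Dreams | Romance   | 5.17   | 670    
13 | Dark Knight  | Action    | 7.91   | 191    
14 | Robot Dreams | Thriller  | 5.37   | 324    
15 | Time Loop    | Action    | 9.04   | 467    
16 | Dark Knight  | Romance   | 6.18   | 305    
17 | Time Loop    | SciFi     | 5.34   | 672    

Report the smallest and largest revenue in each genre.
SELECT genre, MIN(revenue), MAX(revenue)
FROM movies
GROUP BY genre

Result:
  Action: min=191, max=467
  Animation: min=343, max=653
  Comedy: min=511, max=687
  Romance: min=305, max=670
  SciFi: min=363, max=672
  Thriller: min=77, max=786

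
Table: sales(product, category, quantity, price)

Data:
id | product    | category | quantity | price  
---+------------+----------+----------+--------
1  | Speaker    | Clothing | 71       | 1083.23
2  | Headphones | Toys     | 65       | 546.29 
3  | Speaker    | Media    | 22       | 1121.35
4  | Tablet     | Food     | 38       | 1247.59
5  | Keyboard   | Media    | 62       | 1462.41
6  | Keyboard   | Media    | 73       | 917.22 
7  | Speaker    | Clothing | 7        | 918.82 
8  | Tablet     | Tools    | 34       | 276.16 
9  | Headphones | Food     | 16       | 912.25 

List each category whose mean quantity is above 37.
SELECT category, AVG(quantity)
FROM sales
GROUP BY category
HAVING AVG(quantity) > 37

Result:
  Clothing: avg=39.00
  Media: avg=52.33
  Toys: avg=65.00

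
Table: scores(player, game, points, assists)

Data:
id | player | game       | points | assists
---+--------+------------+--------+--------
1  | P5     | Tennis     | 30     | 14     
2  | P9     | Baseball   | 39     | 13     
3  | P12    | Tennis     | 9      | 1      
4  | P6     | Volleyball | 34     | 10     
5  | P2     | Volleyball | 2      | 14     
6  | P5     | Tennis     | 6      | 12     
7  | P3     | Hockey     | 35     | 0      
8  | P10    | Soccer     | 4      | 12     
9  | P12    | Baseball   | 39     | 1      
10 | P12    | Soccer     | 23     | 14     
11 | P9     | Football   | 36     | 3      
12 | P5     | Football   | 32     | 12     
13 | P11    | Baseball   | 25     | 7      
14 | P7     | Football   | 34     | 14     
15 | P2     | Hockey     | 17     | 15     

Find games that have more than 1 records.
SELECT game, COUNT(*) as cnt
FROM scores
GROUP BY game
HAVING COUNT(*) > 1

Result:
  Baseball: 3
  Football: 3
  Hockey: 2
  Soccer: 2
  Tennis: 3
  Volleyball: 2

Note: HAVING filters groups after aggregation, WHERE filters rows before.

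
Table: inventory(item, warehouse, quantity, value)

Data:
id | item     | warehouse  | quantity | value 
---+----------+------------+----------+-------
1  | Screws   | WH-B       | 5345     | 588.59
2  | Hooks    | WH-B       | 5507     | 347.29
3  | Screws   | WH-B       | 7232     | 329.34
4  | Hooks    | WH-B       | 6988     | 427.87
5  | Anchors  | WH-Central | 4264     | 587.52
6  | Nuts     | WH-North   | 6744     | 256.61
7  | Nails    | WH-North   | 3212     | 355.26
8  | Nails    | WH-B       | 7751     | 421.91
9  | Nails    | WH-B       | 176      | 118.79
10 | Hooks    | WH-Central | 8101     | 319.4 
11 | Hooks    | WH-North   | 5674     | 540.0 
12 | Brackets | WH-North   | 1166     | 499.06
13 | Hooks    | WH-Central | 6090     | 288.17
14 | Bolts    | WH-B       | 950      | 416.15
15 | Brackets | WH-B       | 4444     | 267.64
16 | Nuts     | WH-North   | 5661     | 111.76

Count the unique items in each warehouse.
SELECT warehouse, COUNT(DISTINCT item)
FROM inventory
GROUP BY warehouse

Result:
  WH-B: 5 distinct
  WH-Central: 2 distinct
  WH-North: 4 distinct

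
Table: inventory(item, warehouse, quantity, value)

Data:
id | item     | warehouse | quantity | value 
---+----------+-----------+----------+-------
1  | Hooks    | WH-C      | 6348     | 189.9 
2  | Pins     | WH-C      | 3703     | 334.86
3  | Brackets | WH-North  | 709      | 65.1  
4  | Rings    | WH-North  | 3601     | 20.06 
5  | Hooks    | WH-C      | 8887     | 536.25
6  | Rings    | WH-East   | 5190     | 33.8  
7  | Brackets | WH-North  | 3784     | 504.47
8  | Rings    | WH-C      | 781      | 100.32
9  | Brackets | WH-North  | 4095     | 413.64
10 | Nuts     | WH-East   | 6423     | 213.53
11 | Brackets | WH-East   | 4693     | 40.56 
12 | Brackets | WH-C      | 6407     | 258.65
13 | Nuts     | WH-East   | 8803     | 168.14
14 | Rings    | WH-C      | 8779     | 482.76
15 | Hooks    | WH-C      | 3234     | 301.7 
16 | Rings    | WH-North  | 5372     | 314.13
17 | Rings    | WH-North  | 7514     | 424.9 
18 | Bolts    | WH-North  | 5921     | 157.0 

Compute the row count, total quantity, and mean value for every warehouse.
SELECT warehouse,
       COUNT(*) as cnt,
       SUM(quantity) as total_quantity,
       AVG(value) as avg_value
FROM inventory
GROUP BY warehouse

Result:
  WH-C: 7 records, 38139 total quantity, 314.92 avg value
  WH-East: 4 records, 25109 total quantity, 114.01 avg value
  WH-North: 7 records, 30996 total quantity, 271.33 avg value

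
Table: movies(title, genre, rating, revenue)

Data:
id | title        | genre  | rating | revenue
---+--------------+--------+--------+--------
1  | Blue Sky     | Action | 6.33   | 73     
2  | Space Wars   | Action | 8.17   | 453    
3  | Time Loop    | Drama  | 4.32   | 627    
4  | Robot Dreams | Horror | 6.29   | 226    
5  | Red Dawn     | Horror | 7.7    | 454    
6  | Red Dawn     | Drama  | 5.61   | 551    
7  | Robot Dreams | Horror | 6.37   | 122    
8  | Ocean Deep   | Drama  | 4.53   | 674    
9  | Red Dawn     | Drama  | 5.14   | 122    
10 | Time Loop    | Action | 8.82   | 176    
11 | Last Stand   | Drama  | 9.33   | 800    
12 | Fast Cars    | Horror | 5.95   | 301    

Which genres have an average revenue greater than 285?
SELECT genre, AVG(revenue)
FROM movies
GROUP BY genre
HAVING AVG(revenue) > 285

Result:
  Drama: avg=554.80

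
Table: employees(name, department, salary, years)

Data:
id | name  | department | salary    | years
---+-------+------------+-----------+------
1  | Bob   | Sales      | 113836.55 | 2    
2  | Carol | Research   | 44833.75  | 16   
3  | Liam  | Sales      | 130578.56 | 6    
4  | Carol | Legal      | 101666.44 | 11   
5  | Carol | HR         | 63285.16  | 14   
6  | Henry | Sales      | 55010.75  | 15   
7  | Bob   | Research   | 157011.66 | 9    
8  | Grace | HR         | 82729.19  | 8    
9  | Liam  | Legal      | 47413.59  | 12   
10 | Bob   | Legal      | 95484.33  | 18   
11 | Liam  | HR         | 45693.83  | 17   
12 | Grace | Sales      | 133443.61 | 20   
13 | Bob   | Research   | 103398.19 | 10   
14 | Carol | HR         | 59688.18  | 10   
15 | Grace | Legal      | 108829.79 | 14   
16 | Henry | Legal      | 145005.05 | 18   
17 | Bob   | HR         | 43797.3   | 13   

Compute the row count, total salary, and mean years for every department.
SELECT department,
       COUNT(*) as cnt,
       SUM(salary) as total_salary,
       AVG(years) as avg_years
FROM employees
GROUP BY department

Result:
  HR: 5 records, 295193.66 total salary, 12.40 avg years
  Legal: 5 records, 498399.20 total salary, 14.60 avg years
  Research: 3 records, 305243.60 total salary, 11.67 avg years
  Sales: 4 records, 432869.47 total salary, 10.75 avg years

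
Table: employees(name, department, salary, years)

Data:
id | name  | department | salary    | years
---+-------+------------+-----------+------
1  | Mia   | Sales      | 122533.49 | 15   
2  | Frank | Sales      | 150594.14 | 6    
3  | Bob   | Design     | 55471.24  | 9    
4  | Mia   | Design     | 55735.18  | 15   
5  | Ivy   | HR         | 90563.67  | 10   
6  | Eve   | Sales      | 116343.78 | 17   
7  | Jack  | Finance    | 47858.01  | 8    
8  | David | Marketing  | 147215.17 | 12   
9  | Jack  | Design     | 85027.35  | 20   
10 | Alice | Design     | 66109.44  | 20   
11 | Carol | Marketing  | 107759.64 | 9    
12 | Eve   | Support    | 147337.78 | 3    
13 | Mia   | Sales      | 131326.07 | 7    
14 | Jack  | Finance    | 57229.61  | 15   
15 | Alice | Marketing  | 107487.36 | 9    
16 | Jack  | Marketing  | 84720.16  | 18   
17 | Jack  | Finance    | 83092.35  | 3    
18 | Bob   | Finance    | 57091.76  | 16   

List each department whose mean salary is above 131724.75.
SELECT department, AVG(salary)
FROM employees
GROUP BY department
HAVING AVG(salary) > 131724.75

Result:
  Support: avg=147337.78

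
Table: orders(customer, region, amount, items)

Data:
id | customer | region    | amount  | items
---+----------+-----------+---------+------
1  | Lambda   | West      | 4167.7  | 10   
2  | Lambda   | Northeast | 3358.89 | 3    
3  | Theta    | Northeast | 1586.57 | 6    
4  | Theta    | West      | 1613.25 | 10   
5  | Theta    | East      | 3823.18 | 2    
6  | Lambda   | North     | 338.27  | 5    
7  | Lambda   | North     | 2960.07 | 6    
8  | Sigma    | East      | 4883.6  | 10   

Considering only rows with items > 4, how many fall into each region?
SELECT region, COUNT(*)
FROM orders
WHERE items > 4
GROUP BY region

Note: WHERE filters rows before grouping.

Result:
  East: 1
  North: 2
  Northeast: 1
  West: 2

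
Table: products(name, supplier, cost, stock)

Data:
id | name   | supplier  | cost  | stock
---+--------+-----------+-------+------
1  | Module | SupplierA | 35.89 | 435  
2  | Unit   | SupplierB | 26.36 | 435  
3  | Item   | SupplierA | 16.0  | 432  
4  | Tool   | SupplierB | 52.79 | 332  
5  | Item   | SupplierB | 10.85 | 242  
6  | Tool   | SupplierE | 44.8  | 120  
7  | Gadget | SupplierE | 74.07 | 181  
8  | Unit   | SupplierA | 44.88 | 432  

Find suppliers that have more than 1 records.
SELECT supplier, COUNT(*) as cnt
FROM products
GROUP BY supplier
HAVING COUNT(*) > 1

Result:
  SupplierA: 3
  SupplierB: 3
  SupplierE: 2

Note: HAVING filters groups after aggregation, WHERE filters rows before.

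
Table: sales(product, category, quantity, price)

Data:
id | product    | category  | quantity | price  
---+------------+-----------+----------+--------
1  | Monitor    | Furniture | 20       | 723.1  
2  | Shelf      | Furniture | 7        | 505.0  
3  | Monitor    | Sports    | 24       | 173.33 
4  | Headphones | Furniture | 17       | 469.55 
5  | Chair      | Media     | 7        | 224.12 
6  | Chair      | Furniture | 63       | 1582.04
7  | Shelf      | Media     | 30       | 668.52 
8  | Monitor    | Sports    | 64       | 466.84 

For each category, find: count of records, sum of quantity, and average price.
SELECT category,
       COUNT(*) as cnt,
       SUM(quantity) as total_quantity,
       AVG(price) as avg_price
FROM sales
GROUP BY category

Result:
  Furniture: 4 records, 107 total quantity, 819.92 avg price
  Media: 2 records, 37 total quantity, 446.32 avg price
  Sports: 2 records, 88 total quantity, 320.09 avg price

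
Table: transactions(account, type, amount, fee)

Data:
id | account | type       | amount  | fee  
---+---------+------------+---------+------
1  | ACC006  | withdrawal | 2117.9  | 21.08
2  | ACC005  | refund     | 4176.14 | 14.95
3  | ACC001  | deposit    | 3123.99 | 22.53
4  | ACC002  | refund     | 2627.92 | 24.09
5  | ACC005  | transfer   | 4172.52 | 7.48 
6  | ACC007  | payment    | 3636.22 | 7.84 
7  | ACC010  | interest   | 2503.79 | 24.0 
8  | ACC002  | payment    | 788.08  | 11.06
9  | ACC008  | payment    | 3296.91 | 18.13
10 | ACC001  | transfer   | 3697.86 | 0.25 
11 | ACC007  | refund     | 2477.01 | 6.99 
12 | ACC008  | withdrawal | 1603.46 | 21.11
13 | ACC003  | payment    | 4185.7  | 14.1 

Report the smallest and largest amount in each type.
SELECT type, MIN(amount), MAX(amount)
FROM transactions
GROUP BY type

Result:
  deposit: min=3123.99, max=3123.99
  interest: min=2503.79, max=2503.79
  payment: min=788.08, max=4185.70
  refund: min=2477.01, max=4176.14
  transfer: min=3697.86, max=4172.52
  withdrawal: min=1603.46, max=2117.90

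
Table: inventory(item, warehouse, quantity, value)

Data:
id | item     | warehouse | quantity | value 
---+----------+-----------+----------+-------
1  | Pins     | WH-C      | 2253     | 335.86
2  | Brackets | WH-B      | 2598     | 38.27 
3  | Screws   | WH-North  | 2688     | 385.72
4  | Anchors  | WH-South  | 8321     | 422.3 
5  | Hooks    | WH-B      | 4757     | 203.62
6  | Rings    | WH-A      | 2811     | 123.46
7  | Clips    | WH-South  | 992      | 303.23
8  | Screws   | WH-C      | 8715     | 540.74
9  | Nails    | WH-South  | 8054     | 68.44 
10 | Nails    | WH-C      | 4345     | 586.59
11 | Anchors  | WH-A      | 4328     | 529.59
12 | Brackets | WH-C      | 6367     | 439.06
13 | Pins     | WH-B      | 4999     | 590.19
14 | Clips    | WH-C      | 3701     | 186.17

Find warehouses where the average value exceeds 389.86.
SELECT warehouse, AVG(value)
FROM inventory
GROUP BY warehouse
HAVING AVG(value) > 389.86

Result:
  WH-C: avg=417.68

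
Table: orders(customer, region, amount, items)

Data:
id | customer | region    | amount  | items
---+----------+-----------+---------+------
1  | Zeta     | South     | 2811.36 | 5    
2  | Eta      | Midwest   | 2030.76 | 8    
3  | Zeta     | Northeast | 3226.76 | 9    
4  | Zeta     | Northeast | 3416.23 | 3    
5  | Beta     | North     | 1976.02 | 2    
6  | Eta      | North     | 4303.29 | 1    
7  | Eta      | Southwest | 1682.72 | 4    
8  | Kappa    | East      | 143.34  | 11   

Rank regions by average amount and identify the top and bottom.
SELECT region, AVG(amount)
FROM orders
GROUP BY region
ORDER BY AVG(amount)

All groups:
  East: 143.34
  Southwest: 1682.72
  Midwest: 2030.76
  South: 2811.36
  North: 3139.66
  Northeast: 3321.50

Highest: Northeast (3321.50)
Lowest: East (143.34)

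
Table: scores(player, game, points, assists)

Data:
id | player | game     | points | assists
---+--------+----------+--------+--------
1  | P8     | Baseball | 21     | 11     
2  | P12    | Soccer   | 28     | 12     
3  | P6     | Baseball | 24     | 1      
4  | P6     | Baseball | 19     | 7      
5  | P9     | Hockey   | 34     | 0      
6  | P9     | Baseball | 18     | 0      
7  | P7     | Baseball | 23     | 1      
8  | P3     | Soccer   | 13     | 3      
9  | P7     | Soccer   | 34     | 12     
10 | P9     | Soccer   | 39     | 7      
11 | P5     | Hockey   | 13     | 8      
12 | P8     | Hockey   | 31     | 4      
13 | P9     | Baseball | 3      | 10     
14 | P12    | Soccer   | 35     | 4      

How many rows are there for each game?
SELECT game, COUNT(*) as count
FROM scores
GROUP BY game

Result:
  Baseball: 6
  Hockey: 3
  Soccer: 5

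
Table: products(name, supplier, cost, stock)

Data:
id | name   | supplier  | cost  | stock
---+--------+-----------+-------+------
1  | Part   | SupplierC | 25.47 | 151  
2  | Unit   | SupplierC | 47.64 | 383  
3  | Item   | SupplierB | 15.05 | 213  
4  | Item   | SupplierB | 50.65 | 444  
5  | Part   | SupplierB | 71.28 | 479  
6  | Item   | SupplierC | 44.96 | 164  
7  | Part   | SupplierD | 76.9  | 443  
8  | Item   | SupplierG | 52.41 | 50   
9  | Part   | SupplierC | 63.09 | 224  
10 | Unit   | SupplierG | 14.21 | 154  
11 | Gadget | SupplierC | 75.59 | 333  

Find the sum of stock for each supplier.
SELECT supplier, SUM(stock) as result
FROM products
GROUP BY supplier

Result:
  SupplierB: 1136
  SupplierC: 1255
  SupplierD: 443
  SupplierG: 204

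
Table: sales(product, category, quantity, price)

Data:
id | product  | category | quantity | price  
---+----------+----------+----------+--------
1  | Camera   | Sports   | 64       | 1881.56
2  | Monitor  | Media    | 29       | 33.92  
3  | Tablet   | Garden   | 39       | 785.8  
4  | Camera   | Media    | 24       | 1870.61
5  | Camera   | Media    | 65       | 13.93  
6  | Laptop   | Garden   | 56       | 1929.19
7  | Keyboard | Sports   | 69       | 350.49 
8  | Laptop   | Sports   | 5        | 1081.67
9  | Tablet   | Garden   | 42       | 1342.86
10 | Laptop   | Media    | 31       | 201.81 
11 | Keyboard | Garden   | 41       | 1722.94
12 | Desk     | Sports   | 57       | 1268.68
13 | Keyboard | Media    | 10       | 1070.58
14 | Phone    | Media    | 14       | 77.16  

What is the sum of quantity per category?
SELECT category, SUM(quantity) as result
FROM sales
GROUP BY category

Result:
  Garden: 178
  Media: 173
  Sports: 195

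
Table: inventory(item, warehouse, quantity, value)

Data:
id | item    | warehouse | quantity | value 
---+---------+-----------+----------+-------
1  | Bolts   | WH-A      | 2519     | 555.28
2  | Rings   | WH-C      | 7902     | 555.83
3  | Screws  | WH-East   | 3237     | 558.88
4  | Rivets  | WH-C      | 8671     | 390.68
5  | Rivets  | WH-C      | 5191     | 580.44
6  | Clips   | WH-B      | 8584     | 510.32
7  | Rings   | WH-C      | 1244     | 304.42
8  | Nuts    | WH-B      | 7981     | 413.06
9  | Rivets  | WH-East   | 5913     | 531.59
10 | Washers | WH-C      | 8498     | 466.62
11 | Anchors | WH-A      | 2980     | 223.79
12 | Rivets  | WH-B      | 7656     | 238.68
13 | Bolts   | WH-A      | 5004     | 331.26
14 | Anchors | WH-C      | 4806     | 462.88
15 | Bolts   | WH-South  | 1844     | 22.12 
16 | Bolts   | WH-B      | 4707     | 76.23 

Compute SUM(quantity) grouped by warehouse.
SELECT warehouse, SUM(quantity) as result
FROM inventory
GROUP BY warehouse

Result:
  WH-A: 10503
  WH-B: 28928
  WH-C: 36312
  WH-East: 9150
  WH-South: 1844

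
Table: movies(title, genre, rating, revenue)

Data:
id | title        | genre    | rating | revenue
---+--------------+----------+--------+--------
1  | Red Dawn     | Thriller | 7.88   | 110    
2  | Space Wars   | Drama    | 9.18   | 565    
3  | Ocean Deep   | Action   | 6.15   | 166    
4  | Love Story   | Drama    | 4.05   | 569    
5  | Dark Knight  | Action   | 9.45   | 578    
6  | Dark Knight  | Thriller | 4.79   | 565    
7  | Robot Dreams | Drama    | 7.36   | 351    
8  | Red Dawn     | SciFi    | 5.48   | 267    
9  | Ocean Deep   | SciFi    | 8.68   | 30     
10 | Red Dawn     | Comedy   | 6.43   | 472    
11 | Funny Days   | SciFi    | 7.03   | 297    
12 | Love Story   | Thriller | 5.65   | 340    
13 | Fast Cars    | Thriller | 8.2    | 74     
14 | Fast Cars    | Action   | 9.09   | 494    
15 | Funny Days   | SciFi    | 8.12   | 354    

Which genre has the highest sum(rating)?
SELECT genre, SUM(rating) as val
FROM movies
GROUP BY genre
ORDER BY val DESC
LIMIT 1

Result: SciFi with sum(rating) = 29.31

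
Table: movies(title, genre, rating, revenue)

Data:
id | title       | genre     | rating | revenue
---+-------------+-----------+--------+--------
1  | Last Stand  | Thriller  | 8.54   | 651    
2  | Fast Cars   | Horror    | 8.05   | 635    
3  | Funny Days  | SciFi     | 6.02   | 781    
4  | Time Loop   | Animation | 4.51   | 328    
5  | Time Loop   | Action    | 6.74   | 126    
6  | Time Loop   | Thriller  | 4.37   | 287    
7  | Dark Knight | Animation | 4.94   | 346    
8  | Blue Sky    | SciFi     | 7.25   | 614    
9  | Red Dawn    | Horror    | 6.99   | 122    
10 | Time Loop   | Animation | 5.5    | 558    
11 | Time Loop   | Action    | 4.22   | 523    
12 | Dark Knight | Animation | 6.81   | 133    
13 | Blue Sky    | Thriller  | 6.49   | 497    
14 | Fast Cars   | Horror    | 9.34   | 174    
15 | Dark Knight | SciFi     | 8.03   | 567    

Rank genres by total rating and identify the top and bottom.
SELECT genre, SUM(rating)
FROM movies
GROUP BY genre
ORDER BY SUM(rating)

All groups:
  Action: 10.96
  Thriller: 19.40
  SciFi: 21.30
  Animation: 21.76
  Horror: 24.38

Highest: Horror (24.38)
Lowest: Action (10.96)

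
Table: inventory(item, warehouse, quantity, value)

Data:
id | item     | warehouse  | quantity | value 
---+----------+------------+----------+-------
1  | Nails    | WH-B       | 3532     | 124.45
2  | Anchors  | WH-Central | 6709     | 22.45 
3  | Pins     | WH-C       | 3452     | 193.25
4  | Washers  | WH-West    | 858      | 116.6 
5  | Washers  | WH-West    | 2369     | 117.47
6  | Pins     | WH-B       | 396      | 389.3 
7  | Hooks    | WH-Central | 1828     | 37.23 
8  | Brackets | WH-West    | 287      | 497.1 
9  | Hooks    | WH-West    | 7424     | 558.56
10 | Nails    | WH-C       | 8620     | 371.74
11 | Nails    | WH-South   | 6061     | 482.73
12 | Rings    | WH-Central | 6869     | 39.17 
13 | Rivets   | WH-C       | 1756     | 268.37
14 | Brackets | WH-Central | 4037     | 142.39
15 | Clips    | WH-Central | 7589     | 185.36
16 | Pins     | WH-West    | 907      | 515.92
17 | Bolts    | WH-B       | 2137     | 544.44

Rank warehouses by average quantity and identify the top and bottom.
SELECT warehouse, AVG(quantity)
FROM inventory
GROUP BY warehouse
ORDER BY AVG(quantity)

All groups:
  WH-B: 2021.67
  WH-West: 2369.00
  WH-C: 4609.33
  WH-Central: 5406.40
  WH-South: 6061.00

Highest: WH-South (6061.00)
Lowest: WH-B (2021.67)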